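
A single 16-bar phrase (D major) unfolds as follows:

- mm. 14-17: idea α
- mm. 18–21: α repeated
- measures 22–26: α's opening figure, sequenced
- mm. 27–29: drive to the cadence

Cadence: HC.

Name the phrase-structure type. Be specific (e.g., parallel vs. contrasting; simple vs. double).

sentence

Basic idea (bars 14-17) + its repetition (bars 18–21) form the presentation; fragmentation and cadence (mm. 22–29) form the continuation — the 16-bar whole is a sentence.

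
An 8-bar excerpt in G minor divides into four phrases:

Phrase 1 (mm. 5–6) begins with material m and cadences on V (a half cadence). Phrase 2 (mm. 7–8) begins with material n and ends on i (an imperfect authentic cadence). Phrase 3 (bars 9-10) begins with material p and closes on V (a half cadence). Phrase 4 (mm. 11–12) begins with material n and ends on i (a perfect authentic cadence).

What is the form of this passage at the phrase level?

contrasting double period

Four phrases in two halves: the first half (measures 5-8) ends with an imperfect authentic cadence, the second (measures 9–12) with a perfect authentic cadence — a large antecedent–consequent pair, i.e. a double period.
Phrase 3 begins with different material from phrase 1, making it contrasting.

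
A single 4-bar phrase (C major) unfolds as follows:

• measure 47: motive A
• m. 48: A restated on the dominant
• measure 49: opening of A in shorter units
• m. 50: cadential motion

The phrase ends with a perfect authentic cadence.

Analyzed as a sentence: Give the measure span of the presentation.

The presentation of a sentence is the basic idea (m. 47) plus its repetition (measure 48); the presentation is therefore measures 47–48.

measures 47–48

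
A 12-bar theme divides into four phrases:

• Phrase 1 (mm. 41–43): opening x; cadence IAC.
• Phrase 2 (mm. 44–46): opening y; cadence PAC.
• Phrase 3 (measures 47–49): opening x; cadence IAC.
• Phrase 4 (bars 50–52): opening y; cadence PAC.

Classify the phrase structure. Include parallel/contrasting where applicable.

repeated period

The cadence pattern IAC–PAC–IAC–PAC is weak–strong twice, and phrases 3–4 restate phrases 1–2: a period heard twice, not a double period (which would end weakly at phrase 2).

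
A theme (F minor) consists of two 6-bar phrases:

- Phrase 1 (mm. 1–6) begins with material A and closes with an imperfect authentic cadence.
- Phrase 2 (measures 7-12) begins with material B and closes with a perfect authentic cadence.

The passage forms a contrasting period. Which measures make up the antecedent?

measures 1–6

The phrase ending with the weaker cadence (imperfect authentic cadence) is the antecedent; the one ending more conclusively (perfect authentic cadence) is the consequent. The antecedent is measures 1–6.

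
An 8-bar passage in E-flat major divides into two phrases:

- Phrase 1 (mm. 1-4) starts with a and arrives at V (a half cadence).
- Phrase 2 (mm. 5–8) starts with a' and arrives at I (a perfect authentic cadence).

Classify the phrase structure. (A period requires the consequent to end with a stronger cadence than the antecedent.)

parallel period

Phrase 1 ends with a half cadence (weaker) and phrase 2 with a perfect authentic cadence (stronger): antecedent + consequent = a period.
The two phrases open with the same material (a / a'), so the period is parallel.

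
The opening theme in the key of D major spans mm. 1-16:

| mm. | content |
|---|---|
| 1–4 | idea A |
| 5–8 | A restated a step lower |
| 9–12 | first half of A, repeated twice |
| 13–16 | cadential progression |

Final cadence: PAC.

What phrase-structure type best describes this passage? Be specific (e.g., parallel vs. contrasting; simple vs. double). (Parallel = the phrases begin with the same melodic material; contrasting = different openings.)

sentence

Basic idea (bars 1–4) + its repetition (bars 5-8) form the presentation; fragmentation and cadence (mm. 9–16) form the continuation — the 16-bar whole is a sentence.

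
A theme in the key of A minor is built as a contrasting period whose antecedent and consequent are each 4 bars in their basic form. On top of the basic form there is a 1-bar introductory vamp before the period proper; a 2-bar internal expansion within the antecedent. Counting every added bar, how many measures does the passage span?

Basic contrasting period: 4 + 4 = 8 bars.
8 (basic form) + 1 (introduction) + 2 (internal expansion) = 11.

11 measures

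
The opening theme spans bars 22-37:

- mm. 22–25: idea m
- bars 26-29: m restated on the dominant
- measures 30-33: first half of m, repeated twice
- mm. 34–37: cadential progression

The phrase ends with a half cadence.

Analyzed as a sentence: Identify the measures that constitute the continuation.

measures 30–37

After the presentation (mm. 22-29), the continuation covers the fragmentation through the cadence: mm. 30–37.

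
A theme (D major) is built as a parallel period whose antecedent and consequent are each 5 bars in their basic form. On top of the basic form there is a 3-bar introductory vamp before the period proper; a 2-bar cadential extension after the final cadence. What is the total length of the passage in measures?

15 measures

Basic parallel period: 5 + 5 = 10 bars.
10 (basic form) + 3 (introduction) + 2 (cadential extension) = 15.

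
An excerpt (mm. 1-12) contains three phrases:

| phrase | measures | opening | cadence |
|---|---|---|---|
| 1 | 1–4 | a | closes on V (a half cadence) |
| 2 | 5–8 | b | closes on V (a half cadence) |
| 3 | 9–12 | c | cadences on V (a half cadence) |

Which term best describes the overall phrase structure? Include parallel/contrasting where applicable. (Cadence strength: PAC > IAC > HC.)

The final phrase closes with a half cadence, which is not stronger than the preceding half cadence; the 3 phrases lack an overall antecedent–consequent design and so form a phrase group.

phrase group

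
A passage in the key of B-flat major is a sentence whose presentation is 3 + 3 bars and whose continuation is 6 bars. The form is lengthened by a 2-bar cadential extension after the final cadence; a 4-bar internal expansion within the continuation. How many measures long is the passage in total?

18 measures

Basic sentence: 3 + 3 + 6 = 12 bars.
12 (basic form) + 2 (cadential extension) + 4 (internal expansion) = 18.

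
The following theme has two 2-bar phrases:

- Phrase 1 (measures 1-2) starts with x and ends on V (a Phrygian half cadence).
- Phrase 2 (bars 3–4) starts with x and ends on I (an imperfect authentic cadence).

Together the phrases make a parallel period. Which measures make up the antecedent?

measures 1–2

The phrase ending with the weaker cadence (Phrygian half cadence) is the antecedent; the one ending more conclusively (imperfect authentic cadence) is the consequent. The antecedent is measures 1–2.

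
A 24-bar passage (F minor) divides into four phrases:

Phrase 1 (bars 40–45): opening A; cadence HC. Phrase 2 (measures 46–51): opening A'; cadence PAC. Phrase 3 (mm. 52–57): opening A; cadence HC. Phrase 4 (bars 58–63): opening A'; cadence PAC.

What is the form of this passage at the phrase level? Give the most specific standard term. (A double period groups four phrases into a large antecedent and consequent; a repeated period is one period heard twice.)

The cadence pattern HC–PAC–HC–PAC is weak–strong twice, and phrases 3–4 restate phrases 1–2: a period heard twice, not a double period (which would end weakly at phrase 2).

repeated period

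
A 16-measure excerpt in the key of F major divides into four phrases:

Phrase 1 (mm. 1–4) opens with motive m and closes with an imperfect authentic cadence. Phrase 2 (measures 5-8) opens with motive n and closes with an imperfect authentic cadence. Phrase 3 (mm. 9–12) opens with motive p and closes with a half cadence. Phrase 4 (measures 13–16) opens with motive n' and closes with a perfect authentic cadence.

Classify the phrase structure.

contrasting double period

Four phrases in two halves: the first half (mm. 1–8) ends with an imperfect authentic cadence, the second (mm. 9–16) with a perfect authentic cadence — a large antecedent–consequent pair, i.e. a double period.
Phrase 3 begins with different material from phrase 1, making it contrasting.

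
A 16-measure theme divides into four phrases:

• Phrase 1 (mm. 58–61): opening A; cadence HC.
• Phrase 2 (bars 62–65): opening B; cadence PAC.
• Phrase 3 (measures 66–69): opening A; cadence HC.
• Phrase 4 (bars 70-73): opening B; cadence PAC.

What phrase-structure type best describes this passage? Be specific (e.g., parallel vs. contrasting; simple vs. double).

The cadence pattern HC–PAC–HC–PAC is weak–strong twice, and phrases 3–4 restate phrases 1–2: a period heard twice, not a double period (which would end weakly at phrase 2).

repeated period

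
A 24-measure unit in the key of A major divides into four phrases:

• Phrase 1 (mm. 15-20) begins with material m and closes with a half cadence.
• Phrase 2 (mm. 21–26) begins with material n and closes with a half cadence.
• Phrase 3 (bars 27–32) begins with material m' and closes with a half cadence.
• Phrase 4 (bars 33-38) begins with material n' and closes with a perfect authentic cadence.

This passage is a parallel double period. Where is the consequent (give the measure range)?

In a double period the four phrases pair into a large antecedent (phrases 1–2, ending half cadence) and a large consequent (phrases 3–4, ending perfect authentic cadence). The consequent spans mm. 27–38.

measures 27–38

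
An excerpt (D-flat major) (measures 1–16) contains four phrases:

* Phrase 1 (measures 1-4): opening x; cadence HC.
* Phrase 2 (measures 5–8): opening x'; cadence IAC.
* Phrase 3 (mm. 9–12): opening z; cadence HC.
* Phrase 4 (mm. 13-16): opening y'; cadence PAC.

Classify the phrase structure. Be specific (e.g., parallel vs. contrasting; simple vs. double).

Four phrases in two halves: the first half (mm. 1–8) ends with an imperfect authentic cadence, the second (mm. 9-16) with a perfect authentic cadence — a large antecedent–consequent pair, i.e. a double period.
Phrase 3 begins with different material from phrase 1, making it contrasting.

contrasting double period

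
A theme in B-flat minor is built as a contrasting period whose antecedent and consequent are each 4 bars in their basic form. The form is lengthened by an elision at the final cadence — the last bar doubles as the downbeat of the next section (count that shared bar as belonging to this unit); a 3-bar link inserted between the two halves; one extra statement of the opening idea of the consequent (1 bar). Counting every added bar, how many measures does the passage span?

Basic contrasting period: 4 + 4 = 8 bars.
8 (basic form) + 3 (link) + 1 (extra statement) = 12.
The elision shares a bar with the next section but does not change this unit's count.

12 measures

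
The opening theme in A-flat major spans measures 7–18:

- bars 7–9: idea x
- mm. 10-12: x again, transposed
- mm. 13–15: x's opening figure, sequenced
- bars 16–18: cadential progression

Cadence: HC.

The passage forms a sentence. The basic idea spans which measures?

measures 7–9

The presentation of a sentence is the basic idea (measures 7-9) plus its repetition (mm. 10–12); the basic idea is therefore mm. 7–9.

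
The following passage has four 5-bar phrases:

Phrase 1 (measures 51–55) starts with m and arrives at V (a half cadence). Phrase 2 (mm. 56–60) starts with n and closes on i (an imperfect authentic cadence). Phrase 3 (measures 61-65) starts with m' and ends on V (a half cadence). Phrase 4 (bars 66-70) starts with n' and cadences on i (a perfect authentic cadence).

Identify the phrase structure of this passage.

Four phrases in two halves: the first half (mm. 51-60) ends with an imperfect authentic cadence, the second (bars 61–70) with a perfect authentic cadence — a large antecedent–consequent pair, i.e. a double period.
Phrase 3 begins with the same material as phrase 1, making it parallel.

parallel double period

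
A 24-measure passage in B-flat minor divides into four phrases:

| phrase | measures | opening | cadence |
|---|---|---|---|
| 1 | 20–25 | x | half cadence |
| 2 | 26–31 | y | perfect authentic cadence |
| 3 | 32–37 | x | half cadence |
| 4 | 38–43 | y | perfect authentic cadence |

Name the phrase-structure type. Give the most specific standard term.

The cadence pattern HC–PAC–HC–PAC is weak–strong twice, and phrases 3–4 restate phrases 1–2: a period heard twice, not a double period (which would end weakly at phrase 2).

repeated period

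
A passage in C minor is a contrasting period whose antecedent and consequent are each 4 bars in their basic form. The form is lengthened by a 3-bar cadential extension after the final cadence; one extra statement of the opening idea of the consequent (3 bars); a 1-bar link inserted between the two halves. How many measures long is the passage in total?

15 measures

Basic contrasting period: 4 + 4 = 8 bars.
8 (basic form) + 3 (cadential extension) + 3 (extra statement) + 1 (link) = 15.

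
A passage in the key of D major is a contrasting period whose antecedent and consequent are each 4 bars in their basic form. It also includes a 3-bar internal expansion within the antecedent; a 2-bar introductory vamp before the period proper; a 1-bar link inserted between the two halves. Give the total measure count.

14 measures

Basic contrasting period: 4 + 4 = 8 bars.
8 (basic form) + 3 (internal expansion) + 2 (introduction) + 1 (link) = 14.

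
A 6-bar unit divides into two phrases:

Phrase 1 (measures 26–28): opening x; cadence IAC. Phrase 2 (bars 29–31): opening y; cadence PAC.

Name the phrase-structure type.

contrasting period

Phrase 1 ends with an imperfect authentic cadence (weaker) and phrase 2 with a perfect authentic cadence (stronger): antecedent + consequent = a period.
The two phrases open with different material (x / y), so the period is contrasting.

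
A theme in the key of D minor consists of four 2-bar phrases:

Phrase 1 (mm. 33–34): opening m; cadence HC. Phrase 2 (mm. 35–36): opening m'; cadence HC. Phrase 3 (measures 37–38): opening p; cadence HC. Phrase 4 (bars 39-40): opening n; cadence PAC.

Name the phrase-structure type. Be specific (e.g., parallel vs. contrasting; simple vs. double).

Four phrases in two halves: the first half (mm. 33–36) ends with a half cadence, the second (mm. 37-40) with a perfect authentic cadence — a large antecedent–consequent pair, i.e. a double period.
Phrase 3 begins with different material from phrase 1, making it contrasting.

contrasting double period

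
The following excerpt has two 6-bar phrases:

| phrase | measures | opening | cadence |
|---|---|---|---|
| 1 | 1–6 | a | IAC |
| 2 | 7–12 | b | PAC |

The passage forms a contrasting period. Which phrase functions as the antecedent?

phrase 1

The phrase ending with the weaker cadence (imperfect authentic cadence) is the antecedent; the one ending more conclusively (perfect authentic cadence) is the consequent. The antecedent is phrase 1.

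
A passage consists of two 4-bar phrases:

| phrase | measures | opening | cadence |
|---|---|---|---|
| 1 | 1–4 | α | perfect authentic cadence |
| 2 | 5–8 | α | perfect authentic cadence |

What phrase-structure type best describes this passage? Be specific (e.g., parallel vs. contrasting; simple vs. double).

repeated phrase

Both phrases have the same opening (α) and the same cadence (perfect authentic cadence): the second is a restatement, not a consequent, so this is a repeated phrase rather than a period.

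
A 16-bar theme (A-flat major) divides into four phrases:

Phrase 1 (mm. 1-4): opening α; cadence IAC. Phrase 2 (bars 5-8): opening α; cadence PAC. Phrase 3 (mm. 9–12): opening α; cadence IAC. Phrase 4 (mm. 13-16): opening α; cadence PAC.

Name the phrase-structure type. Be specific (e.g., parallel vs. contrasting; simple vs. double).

repeated period

The cadence pattern IAC–PAC–IAC–PAC is weak–strong twice, and phrases 3–4 restate phrases 1–2: a period heard twice, not a double period (which would end weakly at phrase 2).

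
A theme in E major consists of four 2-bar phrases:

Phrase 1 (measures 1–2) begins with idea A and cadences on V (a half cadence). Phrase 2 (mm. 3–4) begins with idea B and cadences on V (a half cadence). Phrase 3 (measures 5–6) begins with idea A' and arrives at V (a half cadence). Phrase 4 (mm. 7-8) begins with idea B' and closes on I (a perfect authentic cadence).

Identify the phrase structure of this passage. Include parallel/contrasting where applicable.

Four phrases in two halves: the first half (measures 1–4) ends with a half cadence, the second (measures 5–8) with a perfect authentic cadence — a large antecedent–consequent pair, i.e. a double period.
Phrase 3 begins with the same material as phrase 1, making it parallel.

parallel double period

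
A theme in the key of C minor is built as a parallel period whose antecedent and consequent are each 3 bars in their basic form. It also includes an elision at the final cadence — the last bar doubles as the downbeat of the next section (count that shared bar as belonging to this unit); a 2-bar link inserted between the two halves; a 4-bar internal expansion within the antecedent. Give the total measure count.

12 measures

Basic parallel period: 3 + 3 = 6 bars.
6 (basic form) + 2 (link) + 4 (internal expansion) = 12.
The elision shares a bar with the next section but does not change this unit's count.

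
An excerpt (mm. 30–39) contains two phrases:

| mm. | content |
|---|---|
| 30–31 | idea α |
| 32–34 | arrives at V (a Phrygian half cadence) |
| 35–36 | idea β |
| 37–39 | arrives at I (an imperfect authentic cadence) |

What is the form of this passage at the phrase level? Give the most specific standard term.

Phrase 1 ends with a Phrygian half cadence (weaker) and phrase 2 with an imperfect authentic cadence (stronger): antecedent + consequent = a period.
The two phrases open with different material (α / β), so the period is contrasting.

contrasting period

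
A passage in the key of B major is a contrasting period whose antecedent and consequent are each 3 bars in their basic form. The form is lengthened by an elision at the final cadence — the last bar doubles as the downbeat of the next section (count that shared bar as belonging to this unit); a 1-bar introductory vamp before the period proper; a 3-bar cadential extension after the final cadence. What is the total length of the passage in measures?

Basic contrasting period: 3 + 3 = 6 bars.
6 (basic form) + 1 (introduction) + 3 (cadential extension) = 10.
The elision shares a bar with the next section but does not change this unit's count.

10 measures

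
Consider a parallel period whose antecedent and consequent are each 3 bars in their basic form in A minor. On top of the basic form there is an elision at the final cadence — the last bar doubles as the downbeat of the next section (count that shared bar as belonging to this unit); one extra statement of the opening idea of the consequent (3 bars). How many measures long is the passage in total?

Basic parallel period: 3 + 3 = 6 bars.
6 (basic form) + 3 (extra statement) = 9.
The elision shares a bar with the next section but does not change this unit's count.

9 measures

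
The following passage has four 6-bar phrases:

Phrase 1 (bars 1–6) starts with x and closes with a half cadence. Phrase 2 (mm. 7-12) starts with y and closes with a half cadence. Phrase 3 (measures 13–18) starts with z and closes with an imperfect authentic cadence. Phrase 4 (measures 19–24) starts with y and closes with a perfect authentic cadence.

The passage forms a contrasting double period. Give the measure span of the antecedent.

measures 1–12

In a double period the four phrases pair into a large antecedent (phrases 1–2, ending half cadence) and a large consequent (phrases 3–4, ending perfect authentic cadence). The antecedent spans bars 1-12.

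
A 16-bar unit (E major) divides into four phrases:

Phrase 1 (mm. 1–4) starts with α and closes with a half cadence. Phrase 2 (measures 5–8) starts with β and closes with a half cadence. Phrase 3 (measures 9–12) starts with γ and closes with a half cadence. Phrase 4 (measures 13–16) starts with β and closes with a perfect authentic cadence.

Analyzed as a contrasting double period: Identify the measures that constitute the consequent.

measures 9–16

In a double period the four phrases pair into a large antecedent (phrases 1–2, ending half cadence) and a large consequent (phrases 3–4, ending perfect authentic cadence). The consequent spans measures 9–16.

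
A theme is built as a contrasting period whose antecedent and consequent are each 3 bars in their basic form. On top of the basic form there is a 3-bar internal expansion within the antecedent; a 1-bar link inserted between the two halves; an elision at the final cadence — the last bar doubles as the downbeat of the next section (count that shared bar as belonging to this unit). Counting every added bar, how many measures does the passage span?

Basic contrasting period: 3 + 3 = 6 bars.
6 (basic form) + 3 (internal expansion) + 1 (link) = 10.
The elision shares a bar with the next section but does not change this unit's count.

10 measures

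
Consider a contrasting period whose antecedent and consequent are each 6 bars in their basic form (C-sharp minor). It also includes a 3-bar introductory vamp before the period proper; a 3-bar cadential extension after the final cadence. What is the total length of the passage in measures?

18 measures

Basic contrasting period: 6 + 6 = 12 bars.
12 (basic form) + 3 (introduction) + 3 (cadential extension) = 18.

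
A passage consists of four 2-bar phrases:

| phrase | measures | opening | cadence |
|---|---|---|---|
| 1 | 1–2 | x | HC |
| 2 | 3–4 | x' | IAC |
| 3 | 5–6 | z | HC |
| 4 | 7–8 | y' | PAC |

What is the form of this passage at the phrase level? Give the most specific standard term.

Four phrases in two halves: the first half (mm. 1–4) ends with an imperfect authentic cadence, the second (mm. 5–8) with a perfect authentic cadence — a large antecedent–consequent pair, i.e. a double period.
Phrase 3 begins with different material from phrase 1, making it contrasting.

contrasting double period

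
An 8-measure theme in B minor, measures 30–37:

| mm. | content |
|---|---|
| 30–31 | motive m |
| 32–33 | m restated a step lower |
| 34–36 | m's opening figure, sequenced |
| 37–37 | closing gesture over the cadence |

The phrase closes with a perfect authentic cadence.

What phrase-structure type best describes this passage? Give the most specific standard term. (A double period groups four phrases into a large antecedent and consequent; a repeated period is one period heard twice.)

sentence

Basic idea (mm. 30–31) + its repetition (measures 32–33) form the presentation; fragmentation and cadence (mm. 34–37) form the continuation — the 8-bar whole is a sentence.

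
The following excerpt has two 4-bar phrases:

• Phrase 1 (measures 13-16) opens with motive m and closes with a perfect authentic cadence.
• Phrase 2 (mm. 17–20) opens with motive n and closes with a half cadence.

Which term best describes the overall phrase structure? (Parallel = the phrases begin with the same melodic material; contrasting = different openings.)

The second phrase closes with a half cadence, which is not stronger than the first phrase's perfect authentic cadence; without a weak→strong cadential pair there is no antecedent–consequent relationship, so this is a phrase group rather than a period.

phrase group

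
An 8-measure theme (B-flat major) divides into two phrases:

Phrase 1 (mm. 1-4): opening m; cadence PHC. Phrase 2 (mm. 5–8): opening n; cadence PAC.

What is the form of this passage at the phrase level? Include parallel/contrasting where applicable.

contrasting period

Phrase 1 ends with a Phrygian half cadence (weaker) and phrase 2 with a perfect authentic cadence (stronger): antecedent + consequent = a period.
The two phrases open with different material (m / n), so the period is contrasting.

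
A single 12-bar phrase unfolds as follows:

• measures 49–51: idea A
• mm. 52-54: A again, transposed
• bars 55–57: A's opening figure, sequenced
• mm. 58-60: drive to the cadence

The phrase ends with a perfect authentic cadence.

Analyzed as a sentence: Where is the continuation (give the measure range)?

After the presentation (bars 49–54), the continuation covers the fragmentation through the cadence: mm. 55–60.

measures 55–60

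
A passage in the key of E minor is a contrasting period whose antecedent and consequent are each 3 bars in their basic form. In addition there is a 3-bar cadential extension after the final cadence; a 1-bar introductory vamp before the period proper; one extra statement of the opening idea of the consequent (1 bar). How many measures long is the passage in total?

Basic contrasting period: 3 + 3 = 6 bars.
6 (basic form) + 3 (cadential extension) + 1 (introduction) + 1 (extra statement) = 11.

11 measures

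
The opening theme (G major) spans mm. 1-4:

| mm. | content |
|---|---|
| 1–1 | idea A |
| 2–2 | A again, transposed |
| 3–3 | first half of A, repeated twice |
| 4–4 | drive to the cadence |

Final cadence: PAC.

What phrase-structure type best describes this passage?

sentence

Basic idea (m. 1) + its repetition (bar 2) form the presentation; fragmentation and cadence (bars 3–4) form the continuation — the 4-bar whole is a sentence.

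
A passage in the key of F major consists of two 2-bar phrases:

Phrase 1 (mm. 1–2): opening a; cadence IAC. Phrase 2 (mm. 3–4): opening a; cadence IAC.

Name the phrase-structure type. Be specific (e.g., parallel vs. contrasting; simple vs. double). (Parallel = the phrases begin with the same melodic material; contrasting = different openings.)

repeated phrase

Both phrases have the same opening (a) and the same cadence (imperfect authentic cadence): the second is a restatement, not a consequent, so this is a repeated phrase rather than a period.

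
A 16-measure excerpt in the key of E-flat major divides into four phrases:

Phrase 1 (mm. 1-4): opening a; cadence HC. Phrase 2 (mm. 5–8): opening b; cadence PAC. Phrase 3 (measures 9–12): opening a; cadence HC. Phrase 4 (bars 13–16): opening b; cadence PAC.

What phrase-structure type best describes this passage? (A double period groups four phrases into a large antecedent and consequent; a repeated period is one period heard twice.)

repeated period

The cadence pattern HC–PAC–HC–PAC is weak–strong twice, and phrases 3–4 restate phrases 1–2: a period heard twice, not a double period (which would end weakly at phrase 2).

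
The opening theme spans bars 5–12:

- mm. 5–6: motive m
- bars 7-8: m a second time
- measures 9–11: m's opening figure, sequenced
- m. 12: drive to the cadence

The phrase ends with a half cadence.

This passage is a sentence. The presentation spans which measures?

measures 5–8

The presentation of a sentence is the basic idea (mm. 5–6) plus its repetition (mm. 7–8); the presentation is therefore mm. 5–8.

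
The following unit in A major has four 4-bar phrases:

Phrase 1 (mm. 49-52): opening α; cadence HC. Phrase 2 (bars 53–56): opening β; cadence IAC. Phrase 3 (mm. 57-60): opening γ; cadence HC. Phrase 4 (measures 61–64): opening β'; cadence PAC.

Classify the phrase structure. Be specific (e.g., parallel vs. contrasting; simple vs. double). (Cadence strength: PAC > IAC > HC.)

Four phrases in two halves: the first half (mm. 49-56) ends with an imperfect authentic cadence, the second (bars 57–64) with a perfect authentic cadence — a large antecedent–consequent pair, i.e. a double period.
Phrase 3 begins with different material from phrase 1, making it contrasting.

contrasting double period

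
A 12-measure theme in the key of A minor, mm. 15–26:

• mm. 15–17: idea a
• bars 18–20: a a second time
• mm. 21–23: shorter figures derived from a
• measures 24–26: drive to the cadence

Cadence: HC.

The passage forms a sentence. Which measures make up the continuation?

measures 21–26

After the presentation (mm. 15-20), the continuation covers the fragmentation through the cadence: mm. 21–26.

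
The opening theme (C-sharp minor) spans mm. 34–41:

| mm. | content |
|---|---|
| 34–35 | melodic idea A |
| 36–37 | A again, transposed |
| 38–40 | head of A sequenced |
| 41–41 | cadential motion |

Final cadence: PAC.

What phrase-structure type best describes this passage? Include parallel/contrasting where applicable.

sentence

Basic idea (measures 34–35) + its repetition (bars 36-37) form the presentation; fragmentation and cadence (mm. 38–41) form the continuation — the 8-bar whole is a sentence.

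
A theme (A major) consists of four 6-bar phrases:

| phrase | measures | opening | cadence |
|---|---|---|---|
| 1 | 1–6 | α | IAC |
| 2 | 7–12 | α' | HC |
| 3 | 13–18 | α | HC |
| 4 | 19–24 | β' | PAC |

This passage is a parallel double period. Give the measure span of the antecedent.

measures 1–12

In a double period the four phrases pair into a large antecedent (phrases 1–2, ending half cadence) and a large consequent (phrases 3–4, ending perfect authentic cadence). The antecedent spans mm. 1–12.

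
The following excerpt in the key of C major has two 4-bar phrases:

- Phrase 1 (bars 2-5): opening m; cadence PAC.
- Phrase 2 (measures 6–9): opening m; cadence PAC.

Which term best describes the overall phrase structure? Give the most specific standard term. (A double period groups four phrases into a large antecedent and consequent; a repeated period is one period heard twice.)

Both phrases have the same opening (m) and the same cadence (perfect authentic cadence): the second is a restatement, not a consequent, so this is a repeated phrase rather than a period.

repeated phrase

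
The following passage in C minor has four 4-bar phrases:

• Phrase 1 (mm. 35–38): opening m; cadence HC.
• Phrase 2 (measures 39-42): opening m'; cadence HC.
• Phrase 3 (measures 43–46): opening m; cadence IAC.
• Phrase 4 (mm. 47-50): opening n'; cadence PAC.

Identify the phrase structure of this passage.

Four phrases in two halves: the first half (mm. 35–42) ends with a half cadence, the second (mm. 43-50) with a perfect authentic cadence — a large antecedent–consequent pair, i.e. a double period.
Phrase 3 begins with the same material as phrase 1, making it parallel.

parallel double period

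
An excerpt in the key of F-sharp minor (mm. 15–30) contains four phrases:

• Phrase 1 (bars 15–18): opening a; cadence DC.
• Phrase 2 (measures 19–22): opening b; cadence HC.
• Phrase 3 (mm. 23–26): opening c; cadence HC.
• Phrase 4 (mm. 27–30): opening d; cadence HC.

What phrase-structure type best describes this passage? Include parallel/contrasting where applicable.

Phrase 4 ends with a half cadence, no stronger than phrase 2's half cadence, so the four phrases do not form a double period; nor do phrases 3–4 duplicate 1–2, so it is not a repeated period. With no phrase reaching a conclusive cadence, the passage is a phrase group.

phrase group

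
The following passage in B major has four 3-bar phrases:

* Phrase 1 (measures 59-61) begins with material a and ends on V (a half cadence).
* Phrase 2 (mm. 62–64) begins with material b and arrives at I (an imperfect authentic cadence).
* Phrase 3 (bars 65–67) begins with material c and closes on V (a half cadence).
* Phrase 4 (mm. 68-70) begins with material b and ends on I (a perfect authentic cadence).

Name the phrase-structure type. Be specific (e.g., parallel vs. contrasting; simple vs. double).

Four phrases in two halves: the first half (mm. 59–64) ends with an imperfect authentic cadence, the second (mm. 65-70) with a perfect authentic cadence — a large antecedent–consequent pair, i.e. a double period.
Phrase 3 begins with different material from phrase 1, making it contrasting.

contrasting double period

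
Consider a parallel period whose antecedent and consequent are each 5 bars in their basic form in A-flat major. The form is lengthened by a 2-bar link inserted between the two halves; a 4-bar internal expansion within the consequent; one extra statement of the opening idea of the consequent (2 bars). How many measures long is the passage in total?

18 measures

Basic parallel period: 5 + 5 = 10 bars.
10 (basic form) + 2 (link) + 4 (internal expansion) + 2 (extra statement) = 18.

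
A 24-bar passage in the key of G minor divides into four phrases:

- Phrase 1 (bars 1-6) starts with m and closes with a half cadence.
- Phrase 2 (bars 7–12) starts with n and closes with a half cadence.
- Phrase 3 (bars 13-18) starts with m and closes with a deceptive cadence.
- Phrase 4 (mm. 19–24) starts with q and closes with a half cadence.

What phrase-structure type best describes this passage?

Phrase 4 ends with a half cadence, no stronger than phrase 2's half cadence, so the four phrases do not form a double period; nor do phrases 3–4 duplicate 1–2, so it is not a repeated period. With no phrase reaching a conclusive cadence, the passage is a phrase group.

phrase group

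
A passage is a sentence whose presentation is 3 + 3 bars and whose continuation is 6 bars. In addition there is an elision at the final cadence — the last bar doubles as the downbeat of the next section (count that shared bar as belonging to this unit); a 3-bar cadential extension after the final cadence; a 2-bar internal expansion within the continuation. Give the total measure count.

Basic sentence: 3 + 3 + 6 = 12 bars.
12 (basic form) + 3 (cadential extension) + 2 (internal expansion) = 17.
The elision shares a bar with the next section but does not change this unit's count.

17 measures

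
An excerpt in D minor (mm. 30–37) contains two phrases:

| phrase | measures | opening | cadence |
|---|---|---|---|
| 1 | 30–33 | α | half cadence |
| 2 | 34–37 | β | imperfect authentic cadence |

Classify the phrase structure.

Phrase 1 ends with a half cadence (weaker) and phrase 2 with an imperfect authentic cadence (stronger): antecedent + consequent = a period.
The two phrases open with different material (α / β), so the period is contrasting.

contrasting period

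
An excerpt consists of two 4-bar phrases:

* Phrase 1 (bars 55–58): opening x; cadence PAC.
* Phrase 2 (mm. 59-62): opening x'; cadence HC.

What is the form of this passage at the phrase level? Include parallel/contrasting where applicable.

The second phrase closes with a half cadence, which is not stronger than the first phrase's perfect authentic cadence; without a weak→strong cadential pair there is no antecedent–consequent relationship, so this is a phrase group rather than a period.

phrase group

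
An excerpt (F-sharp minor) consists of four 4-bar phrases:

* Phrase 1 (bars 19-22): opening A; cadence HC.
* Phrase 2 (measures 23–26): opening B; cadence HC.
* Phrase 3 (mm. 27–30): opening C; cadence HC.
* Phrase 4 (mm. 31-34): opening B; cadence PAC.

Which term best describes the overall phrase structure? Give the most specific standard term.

contrasting double period

Four phrases in two halves: the first half (measures 19-26) ends with a half cadence, the second (measures 27-34) with a perfect authentic cadence — a large antecedent–consequent pair, i.e. a double period.
Phrase 3 begins with different material from phrase 1, making it contrasting.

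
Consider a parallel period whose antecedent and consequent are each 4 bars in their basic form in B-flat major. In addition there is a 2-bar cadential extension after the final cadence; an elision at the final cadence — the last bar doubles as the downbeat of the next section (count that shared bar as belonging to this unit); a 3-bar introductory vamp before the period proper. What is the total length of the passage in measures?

13 measures

Basic parallel period: 4 + 4 = 8 bars.
8 (basic form) + 2 (cadential extension) + 3 (introduction) = 13.
The elision shares a bar with the next section but does not change this unit's count.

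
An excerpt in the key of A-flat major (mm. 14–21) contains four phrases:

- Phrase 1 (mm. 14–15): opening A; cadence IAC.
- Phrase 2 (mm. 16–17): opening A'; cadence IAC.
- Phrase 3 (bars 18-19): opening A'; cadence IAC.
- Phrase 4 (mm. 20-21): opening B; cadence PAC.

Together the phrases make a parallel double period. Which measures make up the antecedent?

measures 14–17

In a double period the first pair of phrases (ending imperfect authentic cadence) is the large antecedent and the second pair (ending perfect authentic cadence) is the large consequent; the antecedent is measures 14–17.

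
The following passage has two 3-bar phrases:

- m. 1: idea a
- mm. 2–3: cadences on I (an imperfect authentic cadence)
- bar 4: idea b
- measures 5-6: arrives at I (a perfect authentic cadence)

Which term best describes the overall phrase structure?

Phrase 1 ends with an imperfect authentic cadence (weaker) and phrase 2 with a perfect authentic cadence (stronger): antecedent + consequent = a period.
The two phrases open with different material (a / b), so the period is contrasting.

contrasting period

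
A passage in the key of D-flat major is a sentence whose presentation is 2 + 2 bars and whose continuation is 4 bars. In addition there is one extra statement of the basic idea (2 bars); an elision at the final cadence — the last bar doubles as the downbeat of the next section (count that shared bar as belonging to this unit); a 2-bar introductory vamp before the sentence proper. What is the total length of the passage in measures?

Basic sentence: 2 + 2 + 4 = 8 bars.
8 (basic form) + 2 (extra statement) + 2 (introduction) = 12.
The elision shares a bar with the next section but does not change this unit's count.

12 measures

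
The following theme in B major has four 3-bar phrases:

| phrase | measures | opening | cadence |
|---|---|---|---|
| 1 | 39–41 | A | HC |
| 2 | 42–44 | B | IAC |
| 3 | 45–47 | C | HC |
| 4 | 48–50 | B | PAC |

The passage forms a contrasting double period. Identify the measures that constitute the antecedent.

In a double period the four phrases pair into a large antecedent (phrases 1–2, ending imperfect authentic cadence) and a large consequent (phrases 3–4, ending perfect authentic cadence). The antecedent spans measures 39–44.

measures 39–44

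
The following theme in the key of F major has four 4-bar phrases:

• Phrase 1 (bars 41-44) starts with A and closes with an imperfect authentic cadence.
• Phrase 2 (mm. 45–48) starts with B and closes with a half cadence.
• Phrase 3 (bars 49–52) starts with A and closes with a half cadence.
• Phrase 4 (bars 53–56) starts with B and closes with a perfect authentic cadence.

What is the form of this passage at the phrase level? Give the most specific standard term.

parallel double period

Four phrases in two halves: the first half (mm. 41-48) ends with a half cadence, the second (bars 49-56) with a perfect authentic cadence — a large antecedent–consequent pair, i.e. a double period.
Phrase 3 begins with the same material as phrase 1, making it parallel.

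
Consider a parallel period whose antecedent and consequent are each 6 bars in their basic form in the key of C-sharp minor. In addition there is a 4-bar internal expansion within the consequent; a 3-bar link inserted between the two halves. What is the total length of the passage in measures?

19 measures

Basic parallel period: 6 + 6 = 12 bars.
12 (basic form) + 4 (internal expansion) + 3 (link) = 19.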